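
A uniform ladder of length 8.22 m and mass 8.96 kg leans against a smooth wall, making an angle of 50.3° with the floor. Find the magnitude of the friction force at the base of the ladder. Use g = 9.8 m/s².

About the foot of the ladder:
Ladder weight 8.96×9.8 = 87.81 N acts at 4.11 m along the ladder; its horizontal arm is 4.11·cos50.3° = 2.625 m → τ = 230.5 N·m clockwise.
Wall normal N acts horizontally at the top; its moment arm is the height L sinθ = 8.22·sin50.3° = 6.324 m, counterclockwise.
Setting net torque to zero: N × 6.324 = 230.5 → N = 36.4 N.
ΣFx = 0: friction at the foot balances the wall's push, so f = N_wall = 36.4 N.

f ≈ 36.4 N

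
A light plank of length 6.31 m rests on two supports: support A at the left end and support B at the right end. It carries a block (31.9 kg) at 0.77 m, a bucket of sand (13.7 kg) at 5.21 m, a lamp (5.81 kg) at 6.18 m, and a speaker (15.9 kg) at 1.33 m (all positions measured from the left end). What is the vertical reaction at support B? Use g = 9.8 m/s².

Choose support A as the axis so its reaction then has zero moment arm.
Block: 31.9 × 9.8 = 312.6 N down at 0.77 m → arm 0.77 m, τ = 312.6 × 0.77 = 240.7 N·m clockwise.
Bucket of sand: 13.7 × 9.8 = 134.3 N down at 5.21 m → arm 5.21 m, τ = 134.3 × 5.21 = 699.7 N·m clockwise.
Lamp: 5.81 × 9.8 = 56.94 N down at 6.18 m → arm 6.18 m, τ = 56.94 × 6.18 = 351.9 N·m clockwise.
Speaker: 15.9 × 9.8 = 155.8 N down at 1.33 m → arm 1.33 m, τ = 155.8 × 1.33 = 207.2 N·m clockwise.
Net load moment about support A = 1500 N·m clockwise.
Reaction R at support B is upward at 6.31 m, arm 6.31 m → moment R × 6.31 counterclockwise.
For rotational equilibrium, R × 6.31 = 1500, so R = 238 N.

R_B ≈ 238 N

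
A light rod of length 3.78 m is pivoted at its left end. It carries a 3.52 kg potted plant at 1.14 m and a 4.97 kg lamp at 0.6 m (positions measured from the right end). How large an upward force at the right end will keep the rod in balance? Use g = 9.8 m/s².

Sum moments about the left end (the unknown pivot reaction has zero arm there).
Potted plant: 3.52 × 9.8 = 34.5 N down at 1.14 m → arm 2.64 m, τ = 34.5 × 2.64 = 91.08 N·m clockwise.
Lamp: 4.97 × 9.8 = 48.71 N down at 0.6 m → arm 3.18 m, τ = 48.71 × 3.18 = 154.9 N·m clockwise.
Net moment of the loads = 246 N·m clockwise.
The upward force F acts at the right end, arm 3.78 m, giving F × 3.78 counterclockwise.
For rotational equilibrium, F × 3.78 = 246, so F = 246 / 3.78 = 65.1 N.

F ≈ 65.1 N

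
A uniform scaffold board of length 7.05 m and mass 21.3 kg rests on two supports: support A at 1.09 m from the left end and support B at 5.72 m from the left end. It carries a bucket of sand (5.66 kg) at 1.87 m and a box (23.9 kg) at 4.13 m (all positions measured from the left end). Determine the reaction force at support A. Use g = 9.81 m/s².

Choose support B as the axis so its reaction then has zero moment arm.
Beam weight: 21.3 × 9.81 = 209 N down at 3.525 m → arm 2.195 m, τ = 209 × 2.195 = 458.8 N·m counterclockwise.
Bucket of sand: 5.66 × 9.81 = 55.52 N down at 1.87 m → arm 3.85 m, τ = 55.52 × 3.85 = 213.8 N·m counterclockwise.
Box: 23.9 × 9.81 = 234.5 N down at 4.13 m → arm 1.59 m, τ = 234.5 × 1.59 = 372.9 N·m counterclockwise.
Net load moment about support B = 1046 N·m counterclockwise.
Reaction R at support A is upward at 1.09 m, arm 4.63 m → moment R × 4.63 clockwise.
For rotational equilibrium, R × 4.63 = 1046, so R = 226 N.

R_A ≈ 226 N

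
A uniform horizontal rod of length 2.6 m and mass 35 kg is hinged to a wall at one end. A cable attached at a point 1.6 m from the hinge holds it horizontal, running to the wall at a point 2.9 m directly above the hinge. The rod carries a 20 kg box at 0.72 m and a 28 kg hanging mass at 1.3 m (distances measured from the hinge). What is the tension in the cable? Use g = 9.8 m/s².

Take moments about the hinge.
Beam weight: 35 × 9.8 = 343 N down at 1.3 m → arm 1.3 m, τ = 343 × 1.3 = 445.9 N·m clockwise.
Box: 20 × 9.8 = 196 N down at 0.72 m → arm 0.72 m, τ = 196 × 0.72 = 141.1 N·m clockwise.
Hanging mass: 28 × 9.8 = 274.4 N down at 1.3 m → arm 1.3 m, τ = 274.4 × 1.3 = 356.7 N·m clockwise.
Total clockwise load moment = 943.7 N·m.
The cable tension T acts at 1.6 m; only its component perpendicular to the rod, T sinθ, produces torque. sinθ = h/√(h²+d²) = 2.9/√(2.9²+1.6²) = 0.8756.
For rotational equilibrium, T × 1.6 × 0.8756 = 943.7, so T = 943.7 / 1.401 = 674 N.

T ≈ 674 N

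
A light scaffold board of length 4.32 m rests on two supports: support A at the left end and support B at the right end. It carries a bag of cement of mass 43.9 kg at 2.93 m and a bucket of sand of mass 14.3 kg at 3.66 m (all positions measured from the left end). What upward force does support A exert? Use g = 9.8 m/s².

About support B:
Bag of cement: 43.9 × 9.8 = 430.2 N down at 2.93 m → arm 1.39 m, τ = 430.2 × 1.39 = 598 N·m counterclockwise.
Bucket of sand: 14.3 × 9.8 = 140.1 N down at 3.66 m → arm 0.66 m, τ = 140.1 × 0.66 = 92.47 N·m counterclockwise.
Net load moment about support B = 690.5 N·m counterclockwise.
Reaction R at support A is upward at 0 m, arm 4.32 m → moment R × 4.32 clockwise.
For rotational equilibrium, R × 4.32 = 690.5, so R = 160 N.

R_A ≈ 160 N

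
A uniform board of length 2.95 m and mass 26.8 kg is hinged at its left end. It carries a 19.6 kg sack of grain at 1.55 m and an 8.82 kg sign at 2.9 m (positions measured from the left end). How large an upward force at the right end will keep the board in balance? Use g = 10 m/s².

Sum moments about the left end (the unknown pivot reaction has zero arm there).
Beam weight: 26.8 × 10 = 268 N down at 1.475 m → arm 1.475 m, τ = 268 × 1.475 = 395.3 N·m clockwise.
Sack of grain: 19.6 × 10 = 196 N down at 1.55 m → arm 1.55 m, τ = 196 × 1.55 = 303.8 N·m clockwise.
Sign: 8.82 × 10 = 88.2 N down at 2.9 m → arm 2.9 m, τ = 88.2 × 2.9 = 255.8 N·m clockwise.
Net moment of the loads = 954.9 N·m clockwise.
The upward force F acts at the right end, arm 2.95 m, giving F × 2.95 counterclockwise.
For rotational equilibrium, F × 2.95 = 954.9, so F = 954.9 / 2.95 = 324 N.

F ≈ 324 N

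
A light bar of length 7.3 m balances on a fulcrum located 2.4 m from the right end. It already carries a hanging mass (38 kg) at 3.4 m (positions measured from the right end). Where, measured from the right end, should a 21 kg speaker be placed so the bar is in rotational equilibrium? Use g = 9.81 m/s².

x ≈ 0.59 m from the right end

Taking torques about the fulcrum (at 2.4 m from the right end):
Hanging mass: 38 × 9.81 = 372.8 N down at 3.4 m → arm 1 m, τ = 372.8 × 1 = 372.8 N·m counterclockwise.
Net moment of existing loads = 372.8 N·m counterclockwise.
The speaker weighs 21 × 9.81 = 206 N and must supply an equal clockwise moment, so its lever arm about the fulcrum is 372.8 / 206 = 1.81 m.
That puts it at 2.4 − 1.81 = 0.59 m from the right end.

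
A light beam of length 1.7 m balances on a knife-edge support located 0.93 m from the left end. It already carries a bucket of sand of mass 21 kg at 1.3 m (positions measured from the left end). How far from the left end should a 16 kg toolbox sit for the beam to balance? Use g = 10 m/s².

x ≈ 0.444 m from the left end

Sum moments about the knife-edge support (at 0.93 m from the left end) (the support reaction has zero arm there).
Bucket of sand: 21 × 10 = 210 N down at 1.3 m → arm 0.37 m, τ = 210 × 0.37 = 77.7 N·m clockwise.
Net moment of existing loads = 77.7 N·m clockwise.
The toolbox weighs 16 × 10 = 160 N and must supply an equal counterclockwise moment, so its lever arm about the knife-edge support is 77.7 / 160 = 0.486 m.
That puts it at 0.93 − 0.486 = 0.444 m from the left end.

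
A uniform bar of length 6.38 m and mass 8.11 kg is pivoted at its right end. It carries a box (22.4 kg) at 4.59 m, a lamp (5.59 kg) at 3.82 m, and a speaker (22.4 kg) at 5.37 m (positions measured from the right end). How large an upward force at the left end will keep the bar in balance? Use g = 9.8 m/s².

F ≈ 415 N

Choose the right end as the axis so the unknown pivot reaction has zero arm there.
Beam weight: 8.11 × 9.8 = 79.48 N down at 3.19 m → arm 3.19 m, τ = 79.48 × 3.19 = 253.5 N·m counterclockwise.
Box: 22.4 × 9.8 = 219.5 N down at 4.59 m → arm 4.59 m, τ = 219.5 × 4.59 = 1008 N·m counterclockwise.
Lamp: 5.59 × 9.8 = 54.78 N down at 3.82 m → arm 3.82 m, τ = 54.78 × 3.82 = 209.3 N·m counterclockwise.
Speaker: 22.4 × 9.8 = 219.5 N down at 5.37 m → arm 5.37 m, τ = 219.5 × 5.37 = 1179 N·m counterclockwise.
Net moment of the loads = 2650 N·m counterclockwise.
The upward force F acts at the left end, arm 6.38 m, giving F × 6.38 clockwise.
Στ = 0 ⇒ F × 6.38 = 2650 ⇒ F = 2650 / 6.38 = 415 N.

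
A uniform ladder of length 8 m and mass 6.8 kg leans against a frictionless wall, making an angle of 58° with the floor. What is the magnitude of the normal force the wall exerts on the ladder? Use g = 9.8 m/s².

N_wall ≈ 20.8 N

Take moments about the foot of the ladder.
Ladder weight 6.8×9.8 = 66.64 N acts at 4 m along the ladder; its horizontal arm is 4·cos58° = 2.12 m → τ = 141.3 N·m clockwise.
Wall normal N acts horizontally at the top; its moment arm is the height L sinθ = 8·sin58° = 6.784 m, counterclockwise.
Setting net torque to zero: N × 6.784 = 141.3 → N = 20.8 N.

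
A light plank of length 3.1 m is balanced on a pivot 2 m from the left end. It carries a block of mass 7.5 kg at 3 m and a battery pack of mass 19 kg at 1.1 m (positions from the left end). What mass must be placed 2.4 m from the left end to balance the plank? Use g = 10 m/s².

Choose the pivot (at 2 m from the left end) as the axis so the support reaction has zero arm there.
Block: 7.5 × 10 = 75 N down at 3 m → arm 1 m, τ = 75 × 1 = 75 N·m clockwise.
Battery pack: 19 × 10 = 190 N down at 1.1 m → arm 0.9 m, τ = 190 × 0.9 = 171 N·m counterclockwise.
Net moment of known loads = 96 N·m counterclockwise.
An unknown mass m at 2.4 m has arm 0.4 m; its moment is m·g·0.4 clockwise.
Setting net torque to zero: m × 10 × 0.4 = 96 → m = 96 / (10 × 0.4) = 24 kg.

m ≈ 24 kg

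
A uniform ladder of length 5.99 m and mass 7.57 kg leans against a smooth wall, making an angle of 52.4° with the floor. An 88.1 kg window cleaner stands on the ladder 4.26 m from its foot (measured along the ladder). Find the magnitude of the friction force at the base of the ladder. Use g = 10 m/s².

Take moments about the foot of the ladder.
Ladder weight 7.57×10 = 75.7 N acts at 2.995 m along the ladder; its horizontal arm is 2.995·cos52.4° = 1.827 m → τ = 138.3 N·m clockwise.
Window cleaner: 88.1×10 = 881 N at 4.26 m → arm 2.599 m → τ = 2290 N·m clockwise.
Wall normal N acts horizontally at the top; its moment arm is the height L sinθ = 5.99·sin52.4° = 4.746 m, counterclockwise.
Στ = 0 ⇒ N × 4.746 = 2428 ⇒ N = 512 N.
ΣFx = 0: friction at the foot balances the wall's push, so f = N_wall = 512 N.

f ≈ 512 N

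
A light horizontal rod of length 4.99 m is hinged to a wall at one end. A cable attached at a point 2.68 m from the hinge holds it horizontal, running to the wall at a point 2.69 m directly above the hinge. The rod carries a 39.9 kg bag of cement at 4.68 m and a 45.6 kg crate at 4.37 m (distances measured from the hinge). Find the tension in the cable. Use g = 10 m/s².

T ≈ 2030 N

Choose the hinge as the axis so the unknown hinge reaction has zero arm there.
Bag of cement: 39.9 × 10 = 399 N down at 4.68 m → arm 4.68 m, τ = 399 × 4.68 = 1867 N·m clockwise.
Crate: 45.6 × 10 = 456 N down at 4.37 m → arm 4.37 m, τ = 456 × 4.37 = 1993 N·m clockwise.
Total clockwise load moment = 3860 N·m.
The cable tension T acts at 2.68 m; only its component perpendicular to the rod, T sinθ, produces torque. sinθ = h/√(h²+d²) = 2.69/√(2.69²+2.68²) = 0.7084.
For rotational equilibrium, T × 2.68 × 0.7084 = 3860, so T = 3860 / 1.899 = 2030 N.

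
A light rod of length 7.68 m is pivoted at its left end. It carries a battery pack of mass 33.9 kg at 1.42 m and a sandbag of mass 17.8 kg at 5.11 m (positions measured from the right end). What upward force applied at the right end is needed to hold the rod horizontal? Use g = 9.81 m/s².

Sum moments about the left end (the unknown pivot reaction has zero arm there).
Battery pack: 33.9 × 9.81 = 332.6 N down at 1.42 m → arm 6.26 m, τ = 332.6 × 6.26 = 2082 N·m clockwise.
Sandbag: 17.8 × 9.81 = 174.6 N down at 5.11 m → arm 2.57 m, τ = 174.6 × 2.57 = 448.7 N·m clockwise.
Net moment of the loads = 2531 N·m clockwise.
The upward force F acts at the right end, arm 7.68 m, giving F × 7.68 counterclockwise.
Setting net torque to zero: F × 7.68 = 2531 → F = 2531 / 7.68 = 330 N.

F ≈ 330 N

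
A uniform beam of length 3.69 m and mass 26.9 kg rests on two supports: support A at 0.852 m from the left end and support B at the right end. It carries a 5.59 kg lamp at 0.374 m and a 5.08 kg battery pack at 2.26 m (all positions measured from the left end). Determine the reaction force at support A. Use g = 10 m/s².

Sum moments about support B (its reaction then has zero moment arm).
Beam weight: 26.9 × 10 = 269 N down at 1.845 m → arm 1.845 m, τ = 269 × 1.845 = 496.3 N·m counterclockwise.
Lamp: 5.59 × 10 = 55.9 N down at 0.374 m → arm 3.316 m, τ = 55.9 × 3.316 = 185.4 N·m counterclockwise.
Battery pack: 5.08 × 10 = 50.8 N down at 2.26 m → arm 1.43 m, τ = 50.8 × 1.43 = 72.64 N·m counterclockwise.
Net load moment about support B = 754.3 N·m counterclockwise.
Reaction R at support A is upward at 0.852 m, arm 2.838 m → moment R × 2.838 clockwise.
Balancing moments: R × 2.838 = 754.3, giving R = 266 N.

R_A ≈ 266 N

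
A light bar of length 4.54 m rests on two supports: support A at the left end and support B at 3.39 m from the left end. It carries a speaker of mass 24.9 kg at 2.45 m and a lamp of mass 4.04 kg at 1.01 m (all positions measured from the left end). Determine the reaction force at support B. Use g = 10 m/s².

R_B ≈ 192 N

Sum moments about support A (its reaction then has zero moment arm).
Speaker: 24.9 × 10 = 249 N down at 2.45 m → arm 2.45 m, τ = 249 × 2.45 = 610.1 N·m clockwise.
Lamp: 4.04 × 10 = 40.4 N down at 1.01 m → arm 1.01 m, τ = 40.4 × 1.01 = 40.8 N·m clockwise.
Net load moment about support A = 650.9 N·m clockwise.
Reaction R at support B is upward at 3.39 m, arm 3.39 m → moment R × 3.39 counterclockwise.
Balancing moments: R × 3.39 = 650.9, giving R = 192 N.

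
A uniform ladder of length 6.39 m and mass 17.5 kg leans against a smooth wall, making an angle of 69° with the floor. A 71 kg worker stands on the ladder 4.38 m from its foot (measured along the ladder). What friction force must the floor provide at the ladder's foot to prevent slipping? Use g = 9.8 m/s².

f ≈ 216 N

About the foot of the ladder:
Ladder weight 17.5×9.8 = 171.5 N acts at 3.195 m along the ladder; its horizontal arm is 3.195·cos69° = 1.145 m → τ = 196.4 N·m clockwise.
Worker: 71×9.8 = 695.8 N at 4.38 m → arm 1.57 m → τ = 1092 N·m clockwise.
Wall normal N acts horizontally at the top; its moment arm is the height L sinθ = 6.39·sin69° = 5.966 m, counterclockwise.
Balancing moments: N × 5.966 = 1288, giving N = 216 N.
ΣFx = 0: friction at the foot balances the wall's push, so f = N_wall = 216 N.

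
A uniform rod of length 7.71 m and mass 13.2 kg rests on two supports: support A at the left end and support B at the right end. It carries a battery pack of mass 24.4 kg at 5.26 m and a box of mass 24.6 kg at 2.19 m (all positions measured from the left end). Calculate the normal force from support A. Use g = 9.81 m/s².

Take moments about support B.
Beam weight: 13.2 × 9.81 = 129.5 N down at 3.855 m → arm 3.855 m, τ = 129.5 × 3.855 = 499.2 N·m counterclockwise.
Battery pack: 24.4 × 9.81 = 239.4 N down at 5.26 m → arm 2.45 m, τ = 239.4 × 2.45 = 586.5 N·m counterclockwise.
Box: 24.6 × 9.81 = 241.3 N down at 2.19 m → arm 5.52 m, τ = 241.3 × 5.52 = 1332 N·m counterclockwise.
Net load moment about support B = 2418 N·m counterclockwise.
Reaction R at support A is upward at 0 m, arm 7.71 m → moment R × 7.71 clockwise.
Στ = 0 ⇒ R × 7.71 = 2418 ⇒ R = 314 N.

R_A ≈ 314 N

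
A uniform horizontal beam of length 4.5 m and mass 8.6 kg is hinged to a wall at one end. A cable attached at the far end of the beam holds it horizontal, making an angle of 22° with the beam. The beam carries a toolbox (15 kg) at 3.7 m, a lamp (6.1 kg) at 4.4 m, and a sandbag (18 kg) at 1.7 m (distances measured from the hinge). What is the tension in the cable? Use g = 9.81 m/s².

T ≈ 770 N

About the hinge:
Beam weight: 8.6 × 9.81 = 84.37 N down at 2.25 m → arm 2.25 m, τ = 84.37 × 2.25 = 189.8 N·m clockwise.
Toolbox: 15 × 9.81 = 147.2 N down at 3.7 m → arm 3.7 m, τ = 147.2 × 3.7 = 544.6 N·m clockwise.
Lamp: 6.1 × 9.81 = 59.84 N down at 4.4 m → arm 4.4 m, τ = 59.84 × 4.4 = 263.3 N·m clockwise.
Sandbag: 18 × 9.81 = 176.6 N down at 1.7 m → arm 1.7 m, τ = 176.6 × 1.7 = 300.2 N·m clockwise.
Total clockwise load moment = 1298 N·m.
The cable tension T acts at 4.5 m; only its component perpendicular to the beam, T sinθ, produces torque. sin 22° = 0.3746.
For rotational equilibrium, T × 4.5 × 0.3746 = 1298, so T = 1298 / 1.686 = 770 N.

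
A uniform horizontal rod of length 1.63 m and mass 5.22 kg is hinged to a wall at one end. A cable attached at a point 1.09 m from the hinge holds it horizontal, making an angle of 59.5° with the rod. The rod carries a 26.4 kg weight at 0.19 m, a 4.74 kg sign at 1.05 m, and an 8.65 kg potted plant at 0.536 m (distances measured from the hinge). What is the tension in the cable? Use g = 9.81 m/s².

T ≈ 197 N

Take moments about the hinge.
Beam weight: 5.22 × 9.81 = 51.21 N down at 0.815 m → arm 0.815 m, τ = 51.21 × 0.815 = 41.74 N·m clockwise.
Weight: 26.4 × 9.81 = 259 N down at 0.19 m → arm 0.19 m, τ = 259 × 0.19 = 49.21 N·m clockwise.
Sign: 4.74 × 9.81 = 46.5 N down at 1.05 m → arm 1.05 m, τ = 46.5 × 1.05 = 48.83 N·m clockwise.
Potted plant: 8.65 × 9.81 = 84.86 N down at 0.536 m → arm 0.536 m, τ = 84.86 × 0.536 = 45.48 N·m clockwise.
Total clockwise load moment = 185.3 N·m.
The cable tension T acts at 1.09 m; only its component perpendicular to the rod, T sinθ, produces torque. sin 59.5° = 0.8616.
Balancing moments: T × 1.09 × 0.8616 = 185.3, giving T = 185.3 / 0.9391 = 197 N.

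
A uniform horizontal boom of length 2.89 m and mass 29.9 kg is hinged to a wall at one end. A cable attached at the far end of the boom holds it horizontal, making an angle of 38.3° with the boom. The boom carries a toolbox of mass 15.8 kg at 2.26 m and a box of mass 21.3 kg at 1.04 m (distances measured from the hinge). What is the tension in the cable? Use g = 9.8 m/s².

Taking torques about the hinge:
Beam weight: 29.9 × 9.8 = 293 N down at 1.445 m → arm 1.445 m, τ = 293 × 1.445 = 423.4 N·m clockwise.
Toolbox: 15.8 × 9.8 = 154.8 N down at 2.26 m → arm 2.26 m, τ = 154.8 × 2.26 = 349.8 N·m clockwise.
Box: 21.3 × 9.8 = 208.7 N down at 1.04 m → arm 1.04 m, τ = 208.7 × 1.04 = 217 N·m clockwise.
Total clockwise load moment = 990.2 N·m.
The cable tension T acts at 2.89 m; only its component perpendicular to the boom, T sinθ, produces torque. sin 38.3° = 0.6198.
Balancing moments: T × 2.89 × 0.6198 = 990.2, giving T = 990.2 / 1.791 = 553 N.

T ≈ 553 N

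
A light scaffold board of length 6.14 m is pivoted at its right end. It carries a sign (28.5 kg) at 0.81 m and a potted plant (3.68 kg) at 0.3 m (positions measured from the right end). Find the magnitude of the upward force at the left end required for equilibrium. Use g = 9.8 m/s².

Take moments about the right end.
Sign: 28.5 × 9.8 = 279.3 N down at 0.81 m → arm 0.81 m, τ = 279.3 × 0.81 = 226.2 N·m counterclockwise.
Potted plant: 3.68 × 9.8 = 36.06 N down at 0.3 m → arm 0.3 m, τ = 36.06 × 0.3 = 10.82 N·m counterclockwise.
Net moment of the loads = 237 N·m counterclockwise.
The upward force F acts at the left end, arm 6.14 m, giving F × 6.14 clockwise.
Στ = 0 ⇒ F × 6.14 = 237 ⇒ F = 237 / 6.14 = 38.6 N.

F ≈ 38.6 N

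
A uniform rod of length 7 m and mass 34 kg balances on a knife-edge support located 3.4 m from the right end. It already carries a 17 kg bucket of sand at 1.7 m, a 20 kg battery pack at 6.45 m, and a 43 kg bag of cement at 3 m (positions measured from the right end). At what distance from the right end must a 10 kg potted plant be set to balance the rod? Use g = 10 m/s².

Take moments about the knife-edge support (at 3.4 m from the right end).
Beam weight: 34 × 10 = 340 N down at 3.5 m → arm 0.1 m, τ = 340 × 0.1 = 34 N·m counterclockwise.
Bucket of sand: 17 × 10 = 170 N down at 1.7 m → arm 1.7 m, τ = 170 × 1.7 = 289 N·m clockwise.
Battery pack: 20 × 10 = 200 N down at 6.45 m → arm 3.05 m, τ = 200 × 3.05 = 610 N·m counterclockwise.
Bag of cement: 43 × 10 = 430 N down at 3 m → arm 0.4 m, τ = 430 × 0.4 = 172 N·m clockwise.
Net moment of existing loads = 183 N·m counterclockwise.
The potted plant weighs 10 × 10 = 100 N and must supply an equal clockwise moment, so its lever arm about the knife-edge support is 183 / 100 = 1.83 m.
That puts it at 3.4 − 1.83 = 1.57 m from the right end.

x ≈ 1.57 m from the right end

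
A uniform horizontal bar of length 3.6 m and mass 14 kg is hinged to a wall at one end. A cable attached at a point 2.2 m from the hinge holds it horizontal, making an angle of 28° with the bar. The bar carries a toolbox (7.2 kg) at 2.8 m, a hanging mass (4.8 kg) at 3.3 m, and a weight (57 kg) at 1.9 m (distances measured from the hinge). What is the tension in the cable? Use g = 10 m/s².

Take moments about the hinge.
Beam weight: 14 × 10 = 140 N down at 1.8 m → arm 1.8 m, τ = 140 × 1.8 = 252 N·m clockwise.
Toolbox: 7.2 × 10 = 72 N down at 2.8 m → arm 2.8 m, τ = 72 × 2.8 = 201.6 N·m clockwise.
Hanging mass: 4.8 × 10 = 48 N down at 3.3 m → arm 3.3 m, τ = 48 × 3.3 = 158.4 N·m clockwise.
Weight: 57 × 10 = 570 N down at 1.9 m → arm 1.9 m, τ = 570 × 1.9 = 1083 N·m clockwise.
Total clockwise load moment = 1695 N·m.
The cable tension T acts at 2.2 m; only its component perpendicular to the bar, T sinθ, produces torque. sin 28° = 0.4695.
Balancing moments: T × 2.2 × 0.4695 = 1695, giving T = 1695 / 1.033 = 1640 N.

T ≈ 1640 N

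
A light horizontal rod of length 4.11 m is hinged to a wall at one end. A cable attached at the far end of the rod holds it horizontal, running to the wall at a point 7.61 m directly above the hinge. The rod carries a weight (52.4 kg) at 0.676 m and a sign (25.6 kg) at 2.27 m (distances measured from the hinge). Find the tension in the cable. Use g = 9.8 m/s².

About the hinge:
Weight: 52.4 × 9.8 = 513.5 N down at 0.676 m → arm 0.676 m, τ = 513.5 × 0.676 = 347.1 N·m clockwise.
Sign: 25.6 × 9.8 = 250.9 N down at 2.27 m → arm 2.27 m, τ = 250.9 × 2.27 = 569.5 N·m clockwise.
Total clockwise load moment = 916.6 N·m.
The cable tension T acts at 4.11 m; only its component perpendicular to the rod, T sinθ, produces torque. sinθ = h/√(h²+d²) = 7.61/√(7.61²+4.11²) = 0.8799.
Balancing moments: T × 4.11 × 0.8799 = 916.6, giving T = 916.6 / 3.616 = 253 N.

T ≈ 253 N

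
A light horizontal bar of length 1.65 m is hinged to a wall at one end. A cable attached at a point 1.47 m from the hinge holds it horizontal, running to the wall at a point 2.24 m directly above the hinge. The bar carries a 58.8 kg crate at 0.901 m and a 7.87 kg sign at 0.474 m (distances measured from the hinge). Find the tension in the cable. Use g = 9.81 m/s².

About the hinge:
Crate: 58.8 × 9.81 = 576.8 N down at 0.901 m → arm 0.901 m, τ = 576.8 × 0.901 = 519.7 N·m clockwise.
Sign: 7.87 × 9.81 = 77.2 N down at 0.474 m → arm 0.474 m, τ = 77.2 × 0.474 = 36.59 N·m clockwise.
Total clockwise load moment = 556.3 N·m.
The cable tension T acts at 1.47 m; only its component perpendicular to the bar, T sinθ, produces torque. sinθ = h/√(h²+d²) = 2.24/√(2.24²+1.47²) = 0.836.
Setting net torque to zero: T × 1.47 × 0.836 = 556.3 → T = 556.3 / 1.229 = 453 N.

T ≈ 453 N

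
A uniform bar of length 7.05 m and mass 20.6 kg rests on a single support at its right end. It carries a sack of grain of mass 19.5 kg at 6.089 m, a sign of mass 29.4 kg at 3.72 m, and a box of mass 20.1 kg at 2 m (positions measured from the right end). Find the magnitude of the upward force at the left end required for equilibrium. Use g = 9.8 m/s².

F ≈ 474 N

Taking torques about the right end:
Beam weight: 20.6 × 9.8 = 201.9 N down at 3.525 m → arm 3.525 m, τ = 201.9 × 3.525 = 711.7 N·m counterclockwise.
Sack of grain: 19.5 × 9.8 = 191.1 N down at 6.089 m → arm 6.089 m, τ = 191.1 × 6.089 = 1164 N·m counterclockwise.
Sign: 29.4 × 9.8 = 288.1 N down at 3.72 m → arm 3.72 m, τ = 288.1 × 3.72 = 1072 N·m counterclockwise.
Box: 20.1 × 9.8 = 197 N down at 2 m → arm 2 m, τ = 197 × 2 = 394 N·m counterclockwise.
Net moment of the loads = 3342 N·m counterclockwise.
The upward force F acts at the left end, arm 7.05 m, giving F × 7.05 clockwise.
Στ = 0 ⇒ F × 7.05 = 3342 ⇒ F = 3342 / 7.05 = 474 N.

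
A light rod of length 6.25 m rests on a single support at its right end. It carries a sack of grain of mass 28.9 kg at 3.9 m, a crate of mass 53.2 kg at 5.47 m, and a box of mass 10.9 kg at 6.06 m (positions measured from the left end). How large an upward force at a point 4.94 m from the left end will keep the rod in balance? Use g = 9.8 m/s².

Choose the right end as the axis so the unknown pivot reaction has zero arm there.
Sack of grain: 28.9 × 9.8 = 283.2 N down at 3.9 m → arm 2.35 m, τ = 283.2 × 2.35 = 665.5 N·m counterclockwise.
Crate: 53.2 × 9.8 = 521.4 N down at 5.47 m → arm 0.78 m, τ = 521.4 × 0.78 = 406.7 N·m counterclockwise.
Box: 10.9 × 9.8 = 106.8 N down at 6.06 m → arm 0.19 m, τ = 106.8 × 0.19 = 20.29 N·m counterclockwise.
Net moment of the loads = 1092 N·m counterclockwise.
The upward force F acts at a point 4.94 m from the left end, arm 1.31 m, giving F × 1.31 clockwise.
Στ = 0 ⇒ F × 1.31 = 1092 ⇒ F = 1092 / 1.31 = 834 N.

F ≈ 834 N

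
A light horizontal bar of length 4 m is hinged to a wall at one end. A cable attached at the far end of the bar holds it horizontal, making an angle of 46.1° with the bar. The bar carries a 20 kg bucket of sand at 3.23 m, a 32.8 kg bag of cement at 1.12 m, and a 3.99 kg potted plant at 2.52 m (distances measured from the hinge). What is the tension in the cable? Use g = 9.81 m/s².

T ≈ 379 N

Sum moments about the hinge (the unknown hinge reaction has zero arm there).
Bucket of sand: 20 × 9.81 = 196.2 N down at 3.23 m → arm 3.23 m, τ = 196.2 × 3.23 = 633.7 N·m clockwise.
Bag of cement: 32.8 × 9.81 = 321.8 N down at 1.12 m → arm 1.12 m, τ = 321.8 × 1.12 = 360.4 N·m clockwise.
Potted plant: 3.99 × 9.81 = 39.14 N down at 2.52 m → arm 2.52 m, τ = 39.14 × 2.52 = 98.63 N·m clockwise.
Total clockwise load moment = 1093 N·m.
The cable tension T acts at 4 m; only its component perpendicular to the bar, T sinθ, produces torque. sin 46.1° = 0.7206.
Στ = 0 ⇒ T × 4 × 0.7206 = 1093 ⇒ T = 1093 / 2.882 = 379 N.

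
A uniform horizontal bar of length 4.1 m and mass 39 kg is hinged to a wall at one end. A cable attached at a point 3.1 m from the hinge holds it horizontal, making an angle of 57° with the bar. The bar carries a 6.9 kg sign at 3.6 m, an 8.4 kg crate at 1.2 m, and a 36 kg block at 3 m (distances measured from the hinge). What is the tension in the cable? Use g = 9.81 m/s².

T ≈ 841 N

About the hinge:
Beam weight: 39 × 9.81 = 382.6 N down at 2.05 m → arm 2.05 m, τ = 382.6 × 2.05 = 784.3 N·m clockwise.
Sign: 6.9 × 9.81 = 67.69 N down at 3.6 m → arm 3.6 m, τ = 67.69 × 3.6 = 243.7 N·m clockwise.
Crate: 8.4 × 9.81 = 82.4 N down at 1.2 m → arm 1.2 m, τ = 82.4 × 1.2 = 98.88 N·m clockwise.
Block: 36 × 9.81 = 353.2 N down at 3 m → arm 3 m, τ = 353.2 × 3 = 1060 N·m clockwise.
Total clockwise load moment = 2187 N·m.
The cable tension T acts at 3.1 m; only its component perpendicular to the bar, T sinθ, produces torque. sin 57° = 0.8387.
Setting net torque to zero: T × 3.1 × 0.8387 = 2187 → T = 2187 / 2.6 = 841 N.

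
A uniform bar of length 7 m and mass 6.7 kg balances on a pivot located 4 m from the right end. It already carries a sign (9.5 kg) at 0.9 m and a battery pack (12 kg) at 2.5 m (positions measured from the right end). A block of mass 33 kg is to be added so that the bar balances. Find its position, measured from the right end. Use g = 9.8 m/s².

x ≈ 5.54 m from the right end

Choose the pivot (at 4 m from the right end) as the axis so the support reaction has zero arm there.
Beam weight: 6.7 × 9.8 = 65.66 N down at 3.5 m → arm 0.5 m, τ = 65.66 × 0.5 = 32.83 N·m clockwise.
Sign: 9.5 × 9.8 = 93.1 N down at 0.9 m → arm 3.1 m, τ = 93.1 × 3.1 = 288.6 N·m clockwise.
Battery pack: 12 × 9.8 = 117.6 N down at 2.5 m → arm 1.5 m, τ = 117.6 × 1.5 = 176.4 N·m clockwise.
Net moment of existing loads = 497.8 N·m clockwise.
The block weighs 33 × 9.8 = 323.4 N and must supply an equal counterclockwise moment, so its lever arm about the pivot is 497.8 / 323.4 = 1.54 m.
That puts it at 4 + 1.54 = 5.54 m from the right end.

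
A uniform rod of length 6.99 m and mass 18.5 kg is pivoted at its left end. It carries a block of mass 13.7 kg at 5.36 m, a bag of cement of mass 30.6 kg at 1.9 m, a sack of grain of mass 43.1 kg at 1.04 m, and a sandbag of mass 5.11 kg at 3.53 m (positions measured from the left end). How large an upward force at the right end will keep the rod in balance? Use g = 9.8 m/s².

About the left end:
Beam weight: 18.5 × 9.8 = 181.3 N down at 3.495 m → arm 3.495 m, τ = 181.3 × 3.495 = 633.6 N·m clockwise.
Block: 13.7 × 9.8 = 134.3 N down at 5.36 m → arm 5.36 m, τ = 134.3 × 5.36 = 719.8 N·m clockwise.
Bag of cement: 30.6 × 9.8 = 299.9 N down at 1.9 m → arm 1.9 m, τ = 299.9 × 1.9 = 569.8 N·m clockwise.
Sack of grain: 43.1 × 9.8 = 422.4 N down at 1.04 m → arm 1.04 m, τ = 422.4 × 1.04 = 439.3 N·m clockwise.
Sandbag: 5.11 × 9.8 = 50.08 N down at 3.53 m → arm 3.53 m, τ = 50.08 × 3.53 = 176.8 N·m clockwise.
Net moment of the loads = 2539 N·m clockwise.
The upward force F acts at the right end, arm 6.99 m, giving F × 6.99 counterclockwise.
Στ = 0 ⇒ F × 6.99 = 2539 ⇒ F = 2539 / 6.99 = 363 N.

F ≈ 363 N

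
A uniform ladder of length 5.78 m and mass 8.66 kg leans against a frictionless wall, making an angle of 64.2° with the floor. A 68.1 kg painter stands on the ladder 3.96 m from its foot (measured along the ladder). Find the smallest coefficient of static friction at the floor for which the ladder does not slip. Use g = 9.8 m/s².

Choose the foot of the ladder as the axis so the floor normal and friction both act there and drop out.
Ladder weight 8.66×9.8 = 84.87 N acts at 2.89 m along the ladder; its horizontal arm is 2.89·cos64.2° = 1.258 m → τ = 106.8 N·m clockwise.
Painter: 68.1×9.8 = 667.4 N at 3.96 m → arm 1.724 m → τ = 1151 N·m clockwise.
Wall normal N acts horizontally at the top; its moment arm is the height L sinθ = 5.78·sin64.2° = 5.204 m, counterclockwise.
For rotational equilibrium, N × 5.204 = 1258, so N = 241.7 N.
ΣFx = 0 ⇒ f = N_wall = 241.7 N. ΣFy = 0 ⇒ N_floor = 752.3 N.
μ_min = f / N_floor = 241.7 / 752.3 = 0.321.

μ_min ≈ 0.321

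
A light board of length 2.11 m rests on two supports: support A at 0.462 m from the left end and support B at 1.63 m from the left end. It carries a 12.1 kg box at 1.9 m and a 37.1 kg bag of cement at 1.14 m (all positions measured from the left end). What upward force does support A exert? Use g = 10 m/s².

R_A ≈ 128 N

Sum moments about support B (its reaction then has zero moment arm).
Box: 12.1 × 10 = 121 N down at 1.9 m → arm 0.27 m, τ = 121 × 0.27 = 32.67 N·m clockwise.
Bag of cement: 37.1 × 10 = 371 N down at 1.14 m → arm 0.49 m, τ = 371 × 0.49 = 181.8 N·m counterclockwise.
Net load moment about support B = 149.1 N·m counterclockwise.
Reaction R at support A is upward at 0.462 m, arm 1.168 m → moment R × 1.168 clockwise.
Στ = 0 ⇒ R × 1.168 = 149.1 ⇒ R = 128 N.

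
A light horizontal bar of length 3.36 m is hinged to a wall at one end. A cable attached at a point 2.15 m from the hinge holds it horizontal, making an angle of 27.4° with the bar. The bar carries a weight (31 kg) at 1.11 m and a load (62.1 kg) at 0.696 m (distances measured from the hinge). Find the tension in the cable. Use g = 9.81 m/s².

T ≈ 770 N

About the hinge:
Weight: 31 × 9.81 = 304.1 N down at 1.11 m → arm 1.11 m, τ = 304.1 × 1.11 = 337.6 N·m clockwise.
Load: 62.1 × 9.81 = 609.2 N down at 0.696 m → arm 0.696 m, τ = 609.2 × 0.696 = 424 N·m clockwise.
Total clockwise load moment = 761.6 N·m.
The cable tension T acts at 2.15 m; only its component perpendicular to the bar, T sinθ, produces torque. sin 27.4° = 0.4602.
Balancing moments: T × 2.15 × 0.4602 = 761.6, giving T = 761.6 / 0.9894 = 770 N.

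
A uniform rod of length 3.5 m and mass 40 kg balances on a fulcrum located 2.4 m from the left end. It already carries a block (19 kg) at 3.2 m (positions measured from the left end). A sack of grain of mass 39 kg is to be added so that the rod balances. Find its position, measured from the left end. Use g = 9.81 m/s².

Sum moments about the fulcrum (at 2.4 m from the left end) (the support reaction has zero arm there).
Beam weight: 40 × 9.81 = 392.4 N down at 1.75 m → arm 0.65 m, τ = 392.4 × 0.65 = 255.1 N·m counterclockwise.
Block: 19 × 9.81 = 186.4 N down at 3.2 m → arm 0.8 m, τ = 186.4 × 0.8 = 149.1 N·m clockwise.
Net moment of existing loads = 106 N·m counterclockwise.
The sack of grain weighs 39 × 9.81 = 382.6 N and must supply an equal clockwise moment, so its lever arm about the fulcrum is 106 / 382.6 = 0.277 m.
That puts it at 2.4 + 0.277 = 2.68 m from the left end.

x ≈ 2.68 m from the left end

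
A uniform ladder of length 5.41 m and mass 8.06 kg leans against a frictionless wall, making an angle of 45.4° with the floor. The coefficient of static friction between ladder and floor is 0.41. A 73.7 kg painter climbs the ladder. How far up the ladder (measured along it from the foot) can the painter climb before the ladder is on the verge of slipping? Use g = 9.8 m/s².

d ≈ 2.2 m

Take moments about the foot of the ladder.
Ladder weight 8.06×9.8 = 78.99 N acts at 2.705 m along the ladder; its horizontal arm is 2.705·cos45.4° = 1.899 m → τ = 150 N·m clockwise.
Painter weight 73.7×9.8 = 722.3 N at distance d → arm d·cos45.4° → τ = 722.3·d·0.7022 clockwise.
Wall normal N at the top has arm L sinθ = 3.852 m counterclockwise, so Στ = 0 gives N·3.852 = 150 + 507.2·d.
ΣFy = 0 ⇒ N_floor = 801.3 N, so the maximum friction is μ_s·N_floor = 0.41×801.3 = 328.5 N. ΣFx = 0 ⇒ N_wall = f, so at the slipping point N = 328.5 N.
Substituting: 328.5×3.852 = 150 + 507.2·d ⇒ d = (1265 − 150) / 507.2 = 2.2 m.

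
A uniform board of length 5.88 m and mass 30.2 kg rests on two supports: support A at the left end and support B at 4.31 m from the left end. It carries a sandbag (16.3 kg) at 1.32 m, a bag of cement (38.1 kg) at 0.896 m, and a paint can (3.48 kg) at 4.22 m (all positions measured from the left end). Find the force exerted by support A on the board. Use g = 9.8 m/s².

Take moments about support B.
Beam weight: 30.2 × 9.8 = 296 N down at 2.94 m → arm 1.37 m, τ = 296 × 1.37 = 405.5 N·m counterclockwise.
Sandbag: 16.3 × 9.8 = 159.7 N down at 1.32 m → arm 2.99 m, τ = 159.7 × 2.99 = 477.5 N·m counterclockwise.
Bag of cement: 38.1 × 9.8 = 373.4 N down at 0.896 m → arm 3.414 m, τ = 373.4 × 3.414 = 1275 N·m counterclockwise.
Paint can: 3.48 × 9.8 = 34.1 N down at 4.22 m → arm 0.09 m, τ = 34.1 × 0.09 = 3.069 N·m counterclockwise.
Net load moment about support B = 2161 N·m counterclockwise.
Reaction R at support A is upward at 0 m, arm 4.31 m → moment R × 4.31 clockwise.
Balancing moments: R × 4.31 = 2161, giving R = 501 N.

R_A ≈ 501 N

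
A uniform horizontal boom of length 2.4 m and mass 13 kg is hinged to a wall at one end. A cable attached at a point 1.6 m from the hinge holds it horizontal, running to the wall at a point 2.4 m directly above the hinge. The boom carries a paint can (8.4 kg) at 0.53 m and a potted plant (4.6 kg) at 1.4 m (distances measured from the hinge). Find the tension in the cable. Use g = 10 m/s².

T ≈ 199 N

Choose the hinge as the axis so the unknown hinge reaction has zero arm there.
Beam weight: 13 × 10 = 130 N down at 1.2 m → arm 1.2 m, τ = 130 × 1.2 = 156 N·m clockwise.
Paint can: 8.4 × 10 = 84 N down at 0.53 m → arm 0.53 m, τ = 84 × 0.53 = 44.52 N·m clockwise.
Potted plant: 4.6 × 10 = 46 N down at 1.4 m → arm 1.4 m, τ = 46 × 1.4 = 64.4 N·m clockwise.
Total clockwise load moment = 264.9 N·m.
The cable tension T acts at 1.6 m; only its component perpendicular to the boom, T sinθ, produces torque. sinθ = h/√(h²+d²) = 2.4/√(2.4²+1.6²) = 0.8321.
Balancing moments: T × 1.6 × 0.8321 = 264.9, giving T = 264.9 / 1.331 = 199 N.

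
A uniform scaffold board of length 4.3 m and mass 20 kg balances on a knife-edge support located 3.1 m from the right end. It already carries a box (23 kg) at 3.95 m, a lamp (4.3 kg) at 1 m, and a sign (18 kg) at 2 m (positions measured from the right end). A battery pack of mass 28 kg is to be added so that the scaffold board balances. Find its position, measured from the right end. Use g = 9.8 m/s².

x ≈ 4.11 m from the right end

Choose the knife-edge support (at 3.1 m from the right end) as the axis so the support reaction has zero arm there.
Beam weight: 20 × 9.8 = 196 N down at 2.15 m → arm 0.95 m, τ = 196 × 0.95 = 186.2 N·m clockwise.
Box: 23 × 9.8 = 225.4 N down at 3.95 m → arm 0.85 m, τ = 225.4 × 0.85 = 191.6 N·m counterclockwise.
Lamp: 4.3 × 9.8 = 42.14 N down at 1 m → arm 2.1 m, τ = 42.14 × 2.1 = 88.49 N·m clockwise.
Sign: 18 × 9.8 = 176.4 N down at 2 m → arm 1.1 m, τ = 176.4 × 1.1 = 194 N·m clockwise.
Net moment of existing loads = 277.1 N·m clockwise.
The battery pack weighs 28 × 9.8 = 274.4 N and must supply an equal counterclockwise moment, so its lever arm about the knife-edge support is 277.1 / 274.4 = 1.01 m.
That puts it at 3.1 + 1.01 = 4.11 m from the right end.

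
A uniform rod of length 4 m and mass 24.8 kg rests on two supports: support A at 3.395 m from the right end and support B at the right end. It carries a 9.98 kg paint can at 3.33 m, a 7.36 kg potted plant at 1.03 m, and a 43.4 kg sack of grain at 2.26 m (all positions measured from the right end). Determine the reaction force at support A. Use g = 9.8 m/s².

About support B:
Beam weight: 24.8 × 9.8 = 243 N down at 2 m → arm 2 m, τ = 243 × 2 = 486 N·m counterclockwise.
Paint can: 9.98 × 9.8 = 97.8 N down at 3.33 m → arm 3.33 m, τ = 97.8 × 3.33 = 325.7 N·m counterclockwise.
Potted plant: 7.36 × 9.8 = 72.13 N down at 1.03 m → arm 1.03 m, τ = 72.13 × 1.03 = 74.29 N·m counterclockwise.
Sack of grain: 43.4 × 9.8 = 425.3 N down at 2.26 m → arm 2.26 m, τ = 425.3 × 2.26 = 961.2 N·m counterclockwise.
Net load moment about support B = 1847 N·m counterclockwise.
Reaction R at support A is upward at 3.395 m, arm 3.395 m → moment R × 3.395 clockwise.
Στ = 0 ⇒ R × 3.395 = 1847 ⇒ R = 544 N.

R_A ≈ 544 N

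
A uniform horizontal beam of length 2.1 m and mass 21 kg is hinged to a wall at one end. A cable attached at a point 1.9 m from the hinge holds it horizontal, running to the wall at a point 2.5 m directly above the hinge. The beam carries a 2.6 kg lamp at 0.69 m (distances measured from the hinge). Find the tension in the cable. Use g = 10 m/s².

T ≈ 158 N

Take moments about the hinge.
Beam weight: 21 × 10 = 210 N down at 1.05 m → arm 1.05 m, τ = 210 × 1.05 = 220.5 N·m clockwise.
Lamp: 2.6 × 10 = 26 N down at 0.69 m → arm 0.69 m, τ = 26 × 0.69 = 17.94 N·m clockwise.
Total clockwise load moment = 238.4 N·m.
The cable tension T acts at 1.9 m; only its component perpendicular to the beam, T sinθ, produces torque. sinθ = h/√(h²+d²) = 2.5/√(2.5²+1.9²) = 0.7962.
Setting net torque to zero: T × 1.9 × 0.7962 = 238.4 → T = 238.4 / 1.513 = 158 N.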